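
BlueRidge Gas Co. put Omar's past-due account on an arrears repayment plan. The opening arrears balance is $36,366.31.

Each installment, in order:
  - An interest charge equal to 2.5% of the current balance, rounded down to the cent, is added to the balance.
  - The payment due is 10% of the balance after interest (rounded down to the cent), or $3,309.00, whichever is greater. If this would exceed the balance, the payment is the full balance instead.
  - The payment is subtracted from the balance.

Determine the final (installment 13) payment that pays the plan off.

Installment 1: $36,366.31 +$909.15 interest = $37,275.46; pay $3,727.54 → $33,547.92
Installment 2: $33,547.92 +$838.69 interest = $34,386.61; pay $3,438.66 → $30,947.95
Installment 3: $30,947.95 +$773.69 interest = $31,721.64; pay $3,309.00 → $28,412.64
Installment 4: $28,412.64 +$710.31 interest = $29,122.95; pay $3,309.00 → $25,813.95
Installment 5: $25,813.95 +$645.34 interest = $26,459.29; pay $3,309.00 → $23,150.29
Installment 6: $23,150.29 +$578.75 interest = $23,729.04; pay $3,309.00 → $20,420.04
Installment 7: $20,420.04 +$510.50 interest = $20,930.54; pay $3,309.00 → $17,621.54
Installment 8: $17,621.54 +$440.53 interest = $18,062.07; pay $3,309.00 → $14,753.07
Installment 9: $14,753.07 +$368.82 interest = $15,121.89; pay $3,309.00 → $11,812.89
Installment 10: $11,812.89 +$295.32 interest = $12,108.21; pay $3,309.00 → $8,799.21
Installment 11: $8,799.21 +$219.98 interest = $9,019.19; pay $3,309.00 → $5,710.19
Installment 12: $5,710.19 +$142.75 interest = $5,852.94; pay $3,309.00 → $2,543.94
Installment 13: $2,543.94 +$63.59 interest = $2,607.53; pay $2,607.53 → $0.00

$2,607.53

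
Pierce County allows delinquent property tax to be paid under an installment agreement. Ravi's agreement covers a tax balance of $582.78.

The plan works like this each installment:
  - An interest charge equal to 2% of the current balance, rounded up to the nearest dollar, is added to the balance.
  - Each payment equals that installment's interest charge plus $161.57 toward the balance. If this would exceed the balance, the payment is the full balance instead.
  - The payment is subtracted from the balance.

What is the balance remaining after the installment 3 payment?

$98.07

Installment 1: $582.78 +$12.00 interest = $594.78; pay $173.57 → $421.21
Installment 2: $421.21 +$9.00 interest = $430.21; pay $170.57 → $259.64
Installment 3: $259.64 +$6.00 interest = $265.64; pay $167.57 → $98.07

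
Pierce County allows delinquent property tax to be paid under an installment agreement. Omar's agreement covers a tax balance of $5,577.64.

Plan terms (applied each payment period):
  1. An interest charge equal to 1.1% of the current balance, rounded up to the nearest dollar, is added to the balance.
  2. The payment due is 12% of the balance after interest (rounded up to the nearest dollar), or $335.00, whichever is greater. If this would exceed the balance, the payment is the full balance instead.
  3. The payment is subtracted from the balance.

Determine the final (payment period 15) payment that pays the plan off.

# | Opening | Interest | Payment | End bal
1 | $5,577.64 | $62.00 | $677.00 | $4,962.64
2 | $4,962.64 | $55.00 | $603.00 | $4,414.64
3 | $4,414.64 | $49.00 | $536.00 | $3,927.64
4 | $3,927.64 | $44.00 | $477.00 | $3,494.64
5 | $3,494.64 | $39.00 | $425.00 | $3,108.64
6 | $3,108.64 | $35.00 | $378.00 | $2,765.64
7 | $2,765.64 | $31.00 | $336.00 | $2,460.64
8 | $2,460.64 | $28.00 | $335.00 | $2,153.64
9 | $2,153.64 | $24.00 | $335.00 | $1,842.64
10 | $1,842.64 | $21.00 | $335.00 | $1,528.64
11 | $1,528.64 | $17.00 | $335.00 | $1,210.64
12 | $1,210.64 | $14.00 | $335.00 | $889.64
13 | $889.64 | $10.00 | $335.00 | $564.64
14 | $564.64 | $7.00 | $335.00 | $236.64
15 | $236.64 | $3.00 | $239.64 | $0.00

$239.64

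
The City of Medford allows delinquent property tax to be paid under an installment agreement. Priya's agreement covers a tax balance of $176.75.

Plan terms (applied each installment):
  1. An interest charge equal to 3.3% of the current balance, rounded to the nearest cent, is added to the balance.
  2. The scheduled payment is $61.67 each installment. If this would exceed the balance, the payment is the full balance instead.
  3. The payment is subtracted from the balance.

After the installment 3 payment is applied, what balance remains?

Installment 1: $176.75 +$5.83 interest = $182.58; pay $61.67 → $120.91
Installment 2: $120.91 +$3.99 interest = $124.90; pay $61.67 → $63.23
Installment 3: $63.23 +$2.09 interest = $65.32; pay $61.67 → $3.65

$3.65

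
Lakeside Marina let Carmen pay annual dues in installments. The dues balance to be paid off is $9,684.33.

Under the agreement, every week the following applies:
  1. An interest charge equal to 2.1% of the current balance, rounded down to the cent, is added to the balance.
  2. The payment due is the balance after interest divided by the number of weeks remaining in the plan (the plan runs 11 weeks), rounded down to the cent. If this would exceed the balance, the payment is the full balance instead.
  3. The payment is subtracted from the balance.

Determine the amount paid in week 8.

$1,039.63

Week 1: $9,684.33 +$203.37 interest = $9,887.70; pay $898.88 → $8,988.82
Week 2: $8,988.82 +$188.76 interest = $9,177.58; pay $917.75 → $8,259.83
Week 3: $8,259.83 +$173.45 interest = $8,433.28; pay $937.03 → $7,496.25
Week 4: $7,496.25 +$157.42 interest = $7,653.67; pay $956.70 → $6,696.97
Week 5: $6,696.97 +$140.63 interest = $6,837.60; pay $976.80 → $5,860.80
Week 6: $5,860.80 +$123.07 interest = $5,983.87; pay $997.31 → $4,986.56
Week 7: $4,986.56 +$104.71 interest = $5,091.27; pay $1,018.25 → $4,073.02
Week 8: $4,073.02 +$85.53 interest = $4,158.55; pay $1,039.63 → $3,118.92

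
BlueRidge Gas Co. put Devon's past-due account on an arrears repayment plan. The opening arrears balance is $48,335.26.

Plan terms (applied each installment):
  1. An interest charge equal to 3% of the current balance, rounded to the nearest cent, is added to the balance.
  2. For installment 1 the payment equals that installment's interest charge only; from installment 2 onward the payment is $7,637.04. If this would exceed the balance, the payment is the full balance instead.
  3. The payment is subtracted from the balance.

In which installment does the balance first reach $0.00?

Installment 1: opening $48,335.26; interest $1,450.06 → $49,785.32; payment $1,450.06; balance $48,335.26
Installment 2: opening $48,335.26; interest $1,450.06 → $49,785.32; payment $7,637.04; balance $42,148.28
Installment 3: opening $42,148.28; interest $1,264.45 → $43,412.73; payment $7,637.04; balance $35,775.69
Installment 4: opening $35,775.69; interest $1,073.27 → $36,848.96; payment $7,637.04; balance $29,211.92
Installment 5: opening $29,211.92; interest $876.36 → $30,088.28; payment $7,637.04; balance $22,451.24
Installment 6: opening $22,451.24; interest $673.54 → $23,124.78; payment $7,637.04; balance $15,487.74
Installment 7: opening $15,487.74; interest $464.63 → $15,952.37; payment $7,637.04; balance $8,315.33
Installment 8: opening $8,315.33; interest $249.46 → $8,564.79; payment $7,637.04; balance $927.75
Installment 9: opening $927.75; interest $27.83 → $955.58; payment $955.58; balance $0.00
Balance reaches $0.00 in installment 9.

9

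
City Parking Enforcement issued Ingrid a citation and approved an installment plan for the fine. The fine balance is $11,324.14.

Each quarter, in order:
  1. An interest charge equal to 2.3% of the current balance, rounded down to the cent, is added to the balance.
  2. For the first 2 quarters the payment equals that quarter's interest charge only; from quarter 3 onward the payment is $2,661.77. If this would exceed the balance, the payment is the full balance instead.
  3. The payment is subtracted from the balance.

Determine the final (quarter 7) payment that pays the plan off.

# | Opening | Interest | Payment | End bal
1 | $11,324.14 | $260.45 | $260.45 | $11,324.14
2 | $11,324.14 | $260.45 | $260.45 | $11,324.14
3 | $11,324.14 | $260.45 | $2,661.77 | $8,922.82
4 | $8,922.82 | $205.22 | $2,661.77 | $6,466.27
5 | $6,466.27 | $148.72 | $2,661.77 | $3,953.22
6 | $3,953.22 | $90.92 | $2,661.77 | $1,382.37
7 | $1,382.37 | $31.79 | $1,414.16 | $0.00

$1,414.16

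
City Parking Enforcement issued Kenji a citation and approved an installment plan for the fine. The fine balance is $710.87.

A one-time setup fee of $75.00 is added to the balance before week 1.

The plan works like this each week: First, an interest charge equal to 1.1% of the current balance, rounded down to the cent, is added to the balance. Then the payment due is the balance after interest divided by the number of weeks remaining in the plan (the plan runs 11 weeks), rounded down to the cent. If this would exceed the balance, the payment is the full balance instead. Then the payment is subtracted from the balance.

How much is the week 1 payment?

$72.22

Week 1: $785.87 +$8.64 interest = $794.51; pay $72.22 → $722.29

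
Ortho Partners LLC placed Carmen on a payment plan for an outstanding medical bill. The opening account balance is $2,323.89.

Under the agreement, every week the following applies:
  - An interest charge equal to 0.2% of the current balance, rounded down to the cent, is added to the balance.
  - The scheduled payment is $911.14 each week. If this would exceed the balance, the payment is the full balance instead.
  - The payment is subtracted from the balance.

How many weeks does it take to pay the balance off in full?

# | Opening | Interest | Payment | End bal
1 | $2,323.89 | $4.64 | $911.14 | $1,417.39
2 | $1,417.39 | $2.83 | $911.14 | $509.08
3 | $509.08 | $1.01 | $510.09 | $0.00
Balance reaches $0.00 in week 3.

3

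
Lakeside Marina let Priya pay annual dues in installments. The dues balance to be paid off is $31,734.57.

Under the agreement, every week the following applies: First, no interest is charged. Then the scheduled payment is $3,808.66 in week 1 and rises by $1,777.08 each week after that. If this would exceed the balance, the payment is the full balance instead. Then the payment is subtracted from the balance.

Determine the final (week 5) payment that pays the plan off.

$5,837.45

# | Opening | Payment | End bal
1 | $31,734.57 | $3,808.66 | $27,925.91
2 | $27,925.91 | $5,585.74 | $22,340.17
3 | $22,340.17 | $7,362.82 | $14,977.35
4 | $14,977.35 | $9,139.90 | $5,837.45
5 | $5,837.45 | $5,837.45 | $0.00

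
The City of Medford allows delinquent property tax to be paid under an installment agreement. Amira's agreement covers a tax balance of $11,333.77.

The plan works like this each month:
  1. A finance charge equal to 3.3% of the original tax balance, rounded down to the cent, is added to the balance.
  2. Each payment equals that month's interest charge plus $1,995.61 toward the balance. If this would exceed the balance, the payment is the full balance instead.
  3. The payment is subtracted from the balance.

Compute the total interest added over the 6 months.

Month 1: $11,333.77 +$374.01 interest = $11,707.78; pay $2,369.62 → $9,338.16
Month 2: $9,338.16 +$374.01 interest = $9,712.17; pay $2,369.62 → $7,342.55
Month 3: $7,342.55 +$374.01 interest = $7,716.56; pay $2,369.62 → $5,346.94
Month 4: $5,346.94 +$374.01 interest = $5,720.95; pay $2,369.62 → $3,351.33
Month 5: $3,351.33 +$374.01 interest = $3,725.34; pay $2,369.62 → $1,355.72
Month 6: $1,355.72 +$374.01 interest = $1,729.73; pay $1,729.73 → $0.00
Total interest: $374.01 + $374.01 + $374.01 + $374.01 + $374.01 + $374.01 = $2,244.06

$2,244.06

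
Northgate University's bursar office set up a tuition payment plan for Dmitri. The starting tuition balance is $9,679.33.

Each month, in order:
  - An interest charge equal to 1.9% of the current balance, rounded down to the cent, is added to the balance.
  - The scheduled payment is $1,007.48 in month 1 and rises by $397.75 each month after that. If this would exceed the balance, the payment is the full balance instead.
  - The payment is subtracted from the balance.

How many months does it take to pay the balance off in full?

Month 1: opening $9,679.33; interest $183.90 → $9,863.23; payment $1,007.48; balance $8,855.75
Month 2: opening $8,855.75; interest $168.25 → $9,024.00; payment $1,405.23; balance $7,618.77
Month 3: opening $7,618.77; interest $144.75 → $7,763.52; payment $1,802.98; balance $5,960.54
Month 4: opening $5,960.54; interest $113.25 → $6,073.79; payment $2,200.73; balance $3,873.06
Month 5: opening $3,873.06; interest $73.58 → $3,946.64; payment $2,598.48; balance $1,348.16
Month 6: opening $1,348.16; interest $25.61 → $1,373.77; payment $1,373.77; balance $0.00
Balance reaches $0.00 in month 6.

6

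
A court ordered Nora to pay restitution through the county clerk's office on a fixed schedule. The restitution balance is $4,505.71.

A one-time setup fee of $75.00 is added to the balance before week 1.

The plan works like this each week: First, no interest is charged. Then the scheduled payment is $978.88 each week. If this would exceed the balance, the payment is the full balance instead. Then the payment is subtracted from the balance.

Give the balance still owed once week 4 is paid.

# | Opening | Payment | End bal
1 | $4,580.71 | $978.88 | $3,601.83
2 | $3,601.83 | $978.88 | $2,622.95
3 | $2,622.95 | $978.88 | $1,644.07
4 | $1,644.07 | $978.88 | $665.19

$665.19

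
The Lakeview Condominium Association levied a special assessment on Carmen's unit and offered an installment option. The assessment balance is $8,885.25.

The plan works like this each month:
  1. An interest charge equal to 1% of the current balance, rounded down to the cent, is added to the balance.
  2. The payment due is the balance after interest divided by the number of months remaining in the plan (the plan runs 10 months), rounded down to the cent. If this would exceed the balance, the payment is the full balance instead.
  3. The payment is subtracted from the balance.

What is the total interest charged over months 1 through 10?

$503.60

Month 1: opening $8,885.25; interest $88.85 → $8,974.10; payment $897.41; balance $8,076.69
Month 2: opening $8,076.69; interest $80.76 → $8,157.45; payment $906.38; balance $7,251.07
Month 3: opening $7,251.07; interest $72.51 → $7,323.58; payment $915.44; balance $6,408.14
Month 4: opening $6,408.14; interest $64.08 → $6,472.22; payment $924.60; balance $5,547.62
Month 5: opening $5,547.62; interest $55.47 → $5,603.09; payment $933.84; balance $4,669.25
Month 6: opening $4,669.25; interest $46.69 → $4,715.94; payment $943.18; balance $3,772.76
Month 7: opening $3,772.76; interest $37.72 → $3,810.48; payment $952.62; balance $2,857.86
Month 8: opening $2,857.86; interest $28.57 → $2,886.43; payment $962.14; balance $1,924.29
Month 9: opening $1,924.29; interest $19.24 → $1,943.53; payment $971.76; balance $971.77
Month 10: opening $971.77; interest $9.71 → $981.48; payment $981.48; balance $0.00
Total interest: $88.85 + $80.76 + $72.51 + $64.08 + $55.47 + $46.69 + $37.72 + $28.57 + $19.24 + $9.71 = $503.60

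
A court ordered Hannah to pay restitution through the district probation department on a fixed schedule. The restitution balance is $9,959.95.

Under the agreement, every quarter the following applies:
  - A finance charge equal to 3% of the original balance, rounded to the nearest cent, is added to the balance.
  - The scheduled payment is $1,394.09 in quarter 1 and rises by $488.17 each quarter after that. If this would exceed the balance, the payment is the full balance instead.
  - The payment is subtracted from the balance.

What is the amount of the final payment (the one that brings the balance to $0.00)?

Quarter 1: $9,959.95 +$298.80 interest = $10,258.75; pay $1,394.09 → $8,864.66
Quarter 2: $8,864.66 +$298.80 interest = $9,163.46; pay $1,882.26 → $7,281.20
Quarter 3: $7,281.20 +$298.80 interest = $7,580.00; pay $2,370.43 → $5,209.57
Quarter 4: $5,209.57 +$298.80 interest = $5,508.37; pay $2,858.60 → $2,649.77
Quarter 5: $2,649.77 +$298.80 interest = $2,948.57; pay $2,948.57 → $0.00

$2,948.57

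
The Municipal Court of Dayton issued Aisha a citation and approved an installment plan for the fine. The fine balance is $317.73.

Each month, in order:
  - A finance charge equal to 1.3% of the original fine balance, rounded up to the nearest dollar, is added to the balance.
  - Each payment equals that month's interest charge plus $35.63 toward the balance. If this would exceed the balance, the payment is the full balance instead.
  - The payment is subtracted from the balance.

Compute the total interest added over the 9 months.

# | Opening | Interest | Payment | End bal
1 | $317.73 | $5.00 | $40.63 | $282.10
2 | $282.10 | $5.00 | $40.63 | $246.47
3 | $246.47 | $5.00 | $40.63 | $210.84
4 | $210.84 | $5.00 | $40.63 | $175.21
5 | $175.21 | $5.00 | $40.63 | $139.58
6 | $139.58 | $5.00 | $40.63 | $103.95
7 | $103.95 | $5.00 | $40.63 | $68.32
8 | $68.32 | $5.00 | $40.63 | $32.69
9 | $32.69 | $5.00 | $37.69 | $0.00
Total interest: $5.00 + $5.00 + $5.00 + $5.00 + $5.00 + $5.00 + $5.00 + $5.00 + $5.00 = $45.00

$45.00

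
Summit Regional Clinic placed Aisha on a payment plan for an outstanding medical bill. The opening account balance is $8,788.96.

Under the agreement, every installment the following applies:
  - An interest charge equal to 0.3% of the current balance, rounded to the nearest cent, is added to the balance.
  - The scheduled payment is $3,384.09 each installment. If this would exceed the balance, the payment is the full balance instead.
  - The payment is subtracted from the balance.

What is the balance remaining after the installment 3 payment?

Installment 1: opening $8,788.96; interest $26.37 → $8,815.33; payment $3,384.09; balance $5,431.24
Installment 2: opening $5,431.24; interest $16.29 → $5,447.53; payment $3,384.09; balance $2,063.44
Installment 3: opening $2,063.44; interest $6.19 → $2,069.63; payment $2,069.63; balance $0.00

$0.00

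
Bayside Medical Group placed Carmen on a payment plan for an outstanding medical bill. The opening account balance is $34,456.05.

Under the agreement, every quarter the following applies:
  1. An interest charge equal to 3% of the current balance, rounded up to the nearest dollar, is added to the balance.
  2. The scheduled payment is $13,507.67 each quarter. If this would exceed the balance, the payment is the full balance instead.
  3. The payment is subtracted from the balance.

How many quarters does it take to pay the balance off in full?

3

# | Opening | Interest | Payment | End bal
1 | $34,456.05 | $1,034.00 | $13,507.67 | $21,982.38
2 | $21,982.38 | $660.00 | $13,507.67 | $9,134.71
3 | $9,134.71 | $275.00 | $9,409.71 | $0.00
Balance reaches $0.00 in quarter 3.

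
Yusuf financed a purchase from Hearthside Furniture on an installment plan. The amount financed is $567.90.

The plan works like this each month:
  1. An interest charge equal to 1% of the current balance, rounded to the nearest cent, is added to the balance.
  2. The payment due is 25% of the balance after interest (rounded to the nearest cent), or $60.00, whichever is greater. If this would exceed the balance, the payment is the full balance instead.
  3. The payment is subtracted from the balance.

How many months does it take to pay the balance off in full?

Month 1: opening $567.90; interest $5.68 → $573.58; payment $143.40; balance $430.18
Month 2: opening $430.18; interest $4.30 → $434.48; payment $108.62; balance $325.86
Month 3: opening $325.86; interest $3.26 → $329.12; payment $82.28; balance $246.84
Month 4: opening $246.84; interest $2.47 → $249.31; payment $62.33; balance $186.98
Month 5: opening $186.98; interest $1.87 → $188.85; payment $60.00; balance $128.85
Month 6: opening $128.85; interest $1.29 → $130.14; payment $60.00; balance $70.14
Month 7: opening $70.14; interest $0.70 → $70.84; payment $60.00; balance $10.84
Month 8: opening $10.84; interest $0.11 → $10.95; payment $10.95; balance $0.00
Balance reaches $0.00 in month 8.

8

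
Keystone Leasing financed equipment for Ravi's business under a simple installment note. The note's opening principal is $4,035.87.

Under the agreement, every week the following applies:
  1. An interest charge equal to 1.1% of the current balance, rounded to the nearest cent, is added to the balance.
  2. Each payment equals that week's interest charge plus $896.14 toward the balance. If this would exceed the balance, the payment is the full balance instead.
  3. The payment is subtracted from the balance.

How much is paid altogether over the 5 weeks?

Week 1: opening $4,035.87; interest $44.39 → $4,080.26; payment $940.53; balance $3,139.73
Week 2: opening $3,139.73; interest $34.54 → $3,174.27; payment $930.68; balance $2,243.59
Week 3: opening $2,243.59; interest $24.68 → $2,268.27; payment $920.82; balance $1,347.45
Week 4: opening $1,347.45; interest $14.82 → $1,362.27; payment $910.96; balance $451.31
Week 5: opening $451.31; interest $4.96 → $456.27; payment $456.27; balance $0.00
Total paid: $4,159.26

$4,159.26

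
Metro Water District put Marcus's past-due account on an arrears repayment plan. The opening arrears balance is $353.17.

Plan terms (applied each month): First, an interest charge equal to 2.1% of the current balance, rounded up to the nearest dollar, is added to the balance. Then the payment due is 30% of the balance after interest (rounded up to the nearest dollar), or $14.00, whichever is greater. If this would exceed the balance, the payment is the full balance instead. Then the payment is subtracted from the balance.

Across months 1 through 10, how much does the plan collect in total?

$382.17

# | Opening | Interest | Payment | End bal
1 | $353.17 | $8.00 | $109.00 | $252.17
2 | $252.17 | $6.00 | $78.00 | $180.17
3 | $180.17 | $4.00 | $56.00 | $128.17
4 | $128.17 | $3.00 | $40.00 | $91.17
5 | $91.17 | $2.00 | $28.00 | $65.17
6 | $65.17 | $2.00 | $21.00 | $46.17
7 | $46.17 | $1.00 | $15.00 | $32.17
8 | $32.17 | $1.00 | $14.00 | $19.17
9 | $19.17 | $1.00 | $14.00 | $6.17
10 | $6.17 | $1.00 | $7.17 | $0.00
Total paid: $382.17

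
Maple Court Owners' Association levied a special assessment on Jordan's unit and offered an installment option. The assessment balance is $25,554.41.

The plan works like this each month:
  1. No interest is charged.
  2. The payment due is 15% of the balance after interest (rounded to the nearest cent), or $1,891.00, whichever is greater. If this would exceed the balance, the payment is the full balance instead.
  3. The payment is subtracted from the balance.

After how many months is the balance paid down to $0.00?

11

# | Opening | Payment | End bal
1 | $25,554.41 | $3,833.16 | $21,721.25
2 | $21,721.25 | $3,258.19 | $18,463.06
3 | $18,463.06 | $2,769.46 | $15,693.60
4 | $15,693.60 | $2,354.04 | $13,339.56
5 | $13,339.56 | $2,000.93 | $11,338.63
6 | $11,338.63 | $1,891.00 | $9,447.63
7 | $9,447.63 | $1,891.00 | $7,556.63
8 | $7,556.63 | $1,891.00 | $5,665.63
9 | $5,665.63 | $1,891.00 | $3,774.63
10 | $3,774.63 | $1,891.00 | $1,883.63
11 | $1,883.63 | $1,883.63 | $0.00
Balance reaches $0.00 in month 11.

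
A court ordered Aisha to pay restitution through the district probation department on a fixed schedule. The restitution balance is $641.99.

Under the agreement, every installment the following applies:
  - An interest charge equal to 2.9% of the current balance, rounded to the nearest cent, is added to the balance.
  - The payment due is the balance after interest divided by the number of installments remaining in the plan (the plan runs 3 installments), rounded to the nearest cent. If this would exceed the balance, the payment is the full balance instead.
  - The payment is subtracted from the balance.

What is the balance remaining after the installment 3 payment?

$0.00

Installment 1: opening $641.99; interest $18.62 → $660.61; payment $220.20; balance $440.41
Installment 2: opening $440.41; interest $12.77 → $453.18; payment $226.59; balance $226.59
Installment 3: opening $226.59; interest $6.57 → $233.16; payment $233.16; balance $0.00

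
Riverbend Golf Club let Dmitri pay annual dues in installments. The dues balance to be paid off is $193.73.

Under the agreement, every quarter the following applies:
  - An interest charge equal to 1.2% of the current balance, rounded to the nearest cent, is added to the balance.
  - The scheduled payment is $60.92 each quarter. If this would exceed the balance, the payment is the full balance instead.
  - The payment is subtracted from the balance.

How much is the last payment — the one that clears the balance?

$16.01

# | Opening | Interest | Payment | End bal
1 | $193.73 | $2.32 | $60.92 | $135.13
2 | $135.13 | $1.62 | $60.92 | $75.83
3 | $75.83 | $0.91 | $60.92 | $15.82
4 | $15.82 | $0.19 | $16.01 | $0.00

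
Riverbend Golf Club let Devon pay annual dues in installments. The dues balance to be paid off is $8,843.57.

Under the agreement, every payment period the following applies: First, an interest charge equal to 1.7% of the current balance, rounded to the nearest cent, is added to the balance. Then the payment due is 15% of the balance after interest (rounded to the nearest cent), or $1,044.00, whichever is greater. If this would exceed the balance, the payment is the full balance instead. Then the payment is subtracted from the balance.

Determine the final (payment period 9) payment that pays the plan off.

$788.81

# | Opening | Interest | Payment | End bal
1 | $8,843.57 | $150.34 | $1,349.09 | $7,644.82
2 | $7,644.82 | $129.96 | $1,166.22 | $6,608.56
3 | $6,608.56 | $112.35 | $1,044.00 | $5,676.91
4 | $5,676.91 | $96.51 | $1,044.00 | $4,729.42
5 | $4,729.42 | $80.40 | $1,044.00 | $3,765.82
6 | $3,765.82 | $64.02 | $1,044.00 | $2,785.84
7 | $2,785.84 | $47.36 | $1,044.00 | $1,789.20
8 | $1,789.20 | $30.42 | $1,044.00 | $775.62
9 | $775.62 | $13.19 | $788.81 | $0.00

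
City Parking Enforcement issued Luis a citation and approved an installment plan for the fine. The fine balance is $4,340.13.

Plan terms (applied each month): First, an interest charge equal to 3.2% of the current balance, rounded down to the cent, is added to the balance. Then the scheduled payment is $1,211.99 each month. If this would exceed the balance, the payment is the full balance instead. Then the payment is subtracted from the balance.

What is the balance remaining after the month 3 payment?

# | Opening | Interest | Payment | End bal
1 | $4,340.13 | $138.88 | $1,211.99 | $3,267.02
2 | $3,267.02 | $104.54 | $1,211.99 | $2,159.57
3 | $2,159.57 | $69.10 | $1,211.99 | $1,016.68

$1,016.68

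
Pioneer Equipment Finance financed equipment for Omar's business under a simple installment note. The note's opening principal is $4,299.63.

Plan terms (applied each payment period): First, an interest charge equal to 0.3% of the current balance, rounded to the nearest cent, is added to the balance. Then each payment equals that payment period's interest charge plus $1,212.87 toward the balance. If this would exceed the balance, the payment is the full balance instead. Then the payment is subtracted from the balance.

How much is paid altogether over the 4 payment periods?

$4,329.39

Payment period 1: opening $4,299.63; interest $12.90 → $4,312.53; payment $1,225.77; balance $3,086.76
Payment period 2: opening $3,086.76; interest $9.26 → $3,096.02; payment $1,222.13; balance $1,873.89
Payment period 3: opening $1,873.89; interest $5.62 → $1,879.51; payment $1,218.49; balance $661.02
Payment period 4: opening $661.02; interest $1.98 → $663.00; payment $663.00; balance $0.00
Total paid: $4,329.39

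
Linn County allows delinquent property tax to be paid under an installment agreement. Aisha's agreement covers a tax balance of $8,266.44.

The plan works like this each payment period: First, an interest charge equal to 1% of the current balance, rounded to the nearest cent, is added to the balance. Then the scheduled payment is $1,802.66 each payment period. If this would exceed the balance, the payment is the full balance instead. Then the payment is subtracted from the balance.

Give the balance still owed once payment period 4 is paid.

Payment period 1: $8,266.44 +$82.66 interest = $8,349.10; pay $1,802.66 → $6,546.44
Payment period 2: $6,546.44 +$65.46 interest = $6,611.90; pay $1,802.66 → $4,809.24
Payment period 3: $4,809.24 +$48.09 interest = $4,857.33; pay $1,802.66 → $3,054.67
Payment period 4: $3,054.67 +$30.55 interest = $3,085.22; pay $1,802.66 → $1,282.56

$1,282.56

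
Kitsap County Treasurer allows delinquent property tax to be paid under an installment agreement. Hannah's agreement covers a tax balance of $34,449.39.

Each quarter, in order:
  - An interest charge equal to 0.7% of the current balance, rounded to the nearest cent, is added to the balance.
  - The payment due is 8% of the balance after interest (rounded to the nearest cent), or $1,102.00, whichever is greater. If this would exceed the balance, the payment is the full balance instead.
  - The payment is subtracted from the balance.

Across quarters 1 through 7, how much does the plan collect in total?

Quarter 1: opening $34,449.39; interest $241.15 → $34,690.54; payment $2,775.24; balance $31,915.30
Quarter 2: opening $31,915.30; interest $223.41 → $32,138.71; payment $2,571.10; balance $29,567.61
Quarter 3: opening $29,567.61; interest $206.97 → $29,774.58; payment $2,381.97; balance $27,392.61
Quarter 4: opening $27,392.61; interest $191.75 → $27,584.36; payment $2,206.75; balance $25,377.61
Quarter 5: opening $25,377.61; interest $177.64 → $25,555.25; payment $2,044.42; balance $23,510.83
Quarter 6: opening $23,510.83; interest $164.58 → $23,675.41; payment $1,894.03; balance $21,781.38
Quarter 7: opening $21,781.38; interest $152.47 → $21,933.85; payment $1,754.71; balance $20,179.14
Total paid: $15,628.22

$15,628.22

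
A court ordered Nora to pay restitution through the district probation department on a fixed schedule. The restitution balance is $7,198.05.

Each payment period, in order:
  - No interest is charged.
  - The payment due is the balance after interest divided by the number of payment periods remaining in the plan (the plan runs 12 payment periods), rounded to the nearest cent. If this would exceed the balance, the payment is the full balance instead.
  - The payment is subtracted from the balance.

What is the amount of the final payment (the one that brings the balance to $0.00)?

Payment period 1: $7,198.05 − $599.84 → $6,598.21
Payment period 2: $6,598.21 − $599.84 → $5,998.37
Payment period 3: $5,998.37 − $599.84 → $5,398.53
Payment period 4: $5,398.53 − $599.84 → $4,798.69
Payment period 5: $4,798.69 − $599.84 → $4,198.85
Payment period 6: $4,198.85 − $599.84 → $3,599.01
Payment period 7: $3,599.01 − $599.84 → $2,999.17
Payment period 8: $2,999.17 − $599.83 → $2,399.34
Payment period 9: $2,399.34 − $599.84 → $1,799.50
Payment period 10: $1,799.50 − $599.83 → $1,199.67
Payment period 11: $1,199.67 − $599.84 → $599.83
Payment period 12: $599.83 − $599.83 → $0.00

$599.83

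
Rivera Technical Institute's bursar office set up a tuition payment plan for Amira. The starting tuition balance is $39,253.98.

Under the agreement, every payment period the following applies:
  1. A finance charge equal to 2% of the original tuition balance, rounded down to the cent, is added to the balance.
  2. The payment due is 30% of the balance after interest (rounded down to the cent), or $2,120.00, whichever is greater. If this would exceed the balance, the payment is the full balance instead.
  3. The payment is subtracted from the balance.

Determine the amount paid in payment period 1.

Payment period 1: opening $39,253.98; interest $785.07 → $40,039.05; payment $12,011.71; balance $28,027.34

$12,011.71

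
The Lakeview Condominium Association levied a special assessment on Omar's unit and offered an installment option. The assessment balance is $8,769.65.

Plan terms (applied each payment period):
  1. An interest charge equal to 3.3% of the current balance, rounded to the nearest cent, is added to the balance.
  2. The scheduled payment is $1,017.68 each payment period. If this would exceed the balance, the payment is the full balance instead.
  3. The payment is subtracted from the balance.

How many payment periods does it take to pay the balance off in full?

Payment period 1: $8,769.65 +$289.40 interest = $9,059.05; pay $1,017.68 → $8,041.37
Payment period 2: $8,041.37 +$265.37 interest = $8,306.74; pay $1,017.68 → $7,289.06
Payment period 3: $7,289.06 +$240.54 interest = $7,529.60; pay $1,017.68 → $6,511.92
Payment period 4: $6,511.92 +$214.89 interest = $6,726.81; pay $1,017.68 → $5,709.13
Payment period 5: $5,709.13 +$188.40 interest = $5,897.53; pay $1,017.68 → $4,879.85
Payment period 6: $4,879.85 +$161.04 interest = $5,040.89; pay $1,017.68 → $4,023.21
Payment period 7: $4,023.21 +$132.77 interest = $4,155.98; pay $1,017.68 → $3,138.30
Payment period 8: $3,138.30 +$103.56 interest = $3,241.86; pay $1,017.68 → $2,224.18
Payment period 9: $2,224.18 +$73.40 interest = $2,297.58; pay $1,017.68 → $1,279.90
Payment period 10: $1,279.90 +$42.24 interest = $1,322.14; pay $1,017.68 → $304.46
Payment period 11: $304.46 +$10.05 interest = $314.51; pay $314.51 → $0.00
Balance reaches $0.00 in payment period 11.

11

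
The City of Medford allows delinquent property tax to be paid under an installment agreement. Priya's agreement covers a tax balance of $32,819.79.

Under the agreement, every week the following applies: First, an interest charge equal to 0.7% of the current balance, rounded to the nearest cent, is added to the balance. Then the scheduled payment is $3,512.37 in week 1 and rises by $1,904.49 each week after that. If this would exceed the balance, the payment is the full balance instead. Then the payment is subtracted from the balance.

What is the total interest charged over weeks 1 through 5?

Week 1: opening $32,819.79; interest $229.74 → $33,049.53; payment $3,512.37; balance $29,537.16
Week 2: opening $29,537.16; interest $206.76 → $29,743.92; payment $5,416.86; balance $24,327.06
Week 3: opening $24,327.06; interest $170.29 → $24,497.35; payment $7,321.35; balance $17,176.00
Week 4: opening $17,176.00; interest $120.23 → $17,296.23; payment $9,225.84; balance $8,070.39
Week 5: opening $8,070.39; interest $56.49 → $8,126.88; payment $8,126.88; balance $0.00
Total interest: $229.74 + $206.76 + $170.29 + $120.23 + $56.49 = $783.51

$783.51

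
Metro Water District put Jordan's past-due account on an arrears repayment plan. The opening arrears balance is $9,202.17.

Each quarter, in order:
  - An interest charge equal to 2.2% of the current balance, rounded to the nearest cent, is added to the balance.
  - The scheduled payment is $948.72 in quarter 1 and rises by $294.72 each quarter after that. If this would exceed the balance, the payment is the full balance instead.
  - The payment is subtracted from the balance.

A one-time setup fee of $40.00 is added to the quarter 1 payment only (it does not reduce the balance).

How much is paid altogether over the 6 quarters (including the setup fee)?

$10,071.42

Quarter 1: $9,202.17 +$202.45 interest = $9,404.62; pay $948.72 (+ $40.00 fee) → $8,455.90
Quarter 2: $8,455.90 +$186.03 interest = $8,641.93; pay $1,243.44 → $7,398.49
Quarter 3: $7,398.49 +$162.77 interest = $7,561.26; pay $1,538.16 → $6,023.10
Quarter 4: $6,023.10 +$132.51 interest = $6,155.61; pay $1,832.88 → $4,322.73
Quarter 5: $4,322.73 +$95.10 interest = $4,417.83; pay $2,127.60 → $2,290.23
Quarter 6: $2,290.23 +$50.39 interest = $2,340.62; pay $2,340.62 → $0.00
Total paid: $10,071.42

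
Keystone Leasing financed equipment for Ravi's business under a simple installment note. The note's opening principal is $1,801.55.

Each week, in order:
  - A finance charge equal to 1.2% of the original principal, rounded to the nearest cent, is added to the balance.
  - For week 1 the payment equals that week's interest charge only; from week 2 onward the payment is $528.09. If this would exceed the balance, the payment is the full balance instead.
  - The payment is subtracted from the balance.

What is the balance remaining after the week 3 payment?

$788.61

Week 1: $1,801.55 +$21.62 interest = $1,823.17; pay $21.62 → $1,801.55
Week 2: $1,801.55 +$21.62 interest = $1,823.17; pay $528.09 → $1,295.08
Week 3: $1,295.08 +$21.62 interest = $1,316.70; pay $528.09 → $788.61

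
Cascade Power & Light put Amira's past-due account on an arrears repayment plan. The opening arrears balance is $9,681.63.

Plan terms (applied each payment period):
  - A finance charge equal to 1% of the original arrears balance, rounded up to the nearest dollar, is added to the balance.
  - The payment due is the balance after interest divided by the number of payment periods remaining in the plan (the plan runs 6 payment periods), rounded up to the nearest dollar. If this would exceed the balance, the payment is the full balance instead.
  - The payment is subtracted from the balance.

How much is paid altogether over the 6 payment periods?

$10,263.63

Payment period 1: opening $9,681.63; interest $97.00 → $9,778.63; payment $1,630.00; balance $8,148.63
Payment period 2: opening $8,148.63; interest $97.00 → $8,245.63; payment $1,650.00; balance $6,595.63
Payment period 3: opening $6,595.63; interest $97.00 → $6,692.63; payment $1,674.00; balance $5,018.63
Payment period 4: opening $5,018.63; interest $97.00 → $5,115.63; payment $1,706.00; balance $3,409.63
Payment period 5: opening $3,409.63; interest $97.00 → $3,506.63; payment $1,754.00; balance $1,752.63
Payment period 6: opening $1,752.63; interest $97.00 → $1,849.63; payment $1,849.63; balance $0.00
Total paid: $10,263.63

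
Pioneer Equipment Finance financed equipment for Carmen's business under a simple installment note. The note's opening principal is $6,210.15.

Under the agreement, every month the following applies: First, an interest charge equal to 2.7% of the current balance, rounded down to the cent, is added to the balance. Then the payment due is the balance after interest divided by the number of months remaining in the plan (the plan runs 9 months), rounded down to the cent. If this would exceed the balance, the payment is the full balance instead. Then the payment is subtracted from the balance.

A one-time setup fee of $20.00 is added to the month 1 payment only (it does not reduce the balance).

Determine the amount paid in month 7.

$831.47

# | Opening | Interest | Payment | Fee | End bal
1 | $6,210.15 | $167.67 | $708.64 | $20.00 | $5,669.18
2 | $5,669.18 | $153.06 | $727.78 | — | $5,094.46
3 | $5,094.46 | $137.55 | $747.43 | — | $4,484.58
4 | $4,484.58 | $121.08 | $767.61 | — | $3,838.05
5 | $3,838.05 | $103.62 | $788.33 | — | $3,153.34
6 | $3,153.34 | $85.14 | $809.62 | — | $2,428.86
7 | $2,428.86 | $65.57 | $831.47 | — | $1,662.96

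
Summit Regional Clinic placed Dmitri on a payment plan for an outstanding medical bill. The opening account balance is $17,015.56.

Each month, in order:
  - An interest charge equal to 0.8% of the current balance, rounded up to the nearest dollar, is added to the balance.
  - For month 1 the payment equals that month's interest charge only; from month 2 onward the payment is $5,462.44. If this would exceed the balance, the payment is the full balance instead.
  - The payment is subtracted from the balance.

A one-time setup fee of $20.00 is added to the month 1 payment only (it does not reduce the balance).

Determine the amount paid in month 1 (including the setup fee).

Month 1: $17,015.56 +$137.00 interest = $17,152.56; pay $137.00 (+ $20.00 fee) → $17,015.56

$157.00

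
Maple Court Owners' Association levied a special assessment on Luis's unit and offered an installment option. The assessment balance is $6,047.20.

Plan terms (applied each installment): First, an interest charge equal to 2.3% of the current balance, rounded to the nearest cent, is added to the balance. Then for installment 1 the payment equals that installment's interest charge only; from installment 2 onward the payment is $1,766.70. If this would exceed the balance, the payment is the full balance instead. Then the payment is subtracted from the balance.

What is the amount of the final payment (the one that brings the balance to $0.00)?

Installment 1: opening $6,047.20; interest $139.09 → $6,186.29; payment $139.09; balance $6,047.20
Installment 2: opening $6,047.20; interest $139.09 → $6,186.29; payment $1,766.70; balance $4,419.59
Installment 3: opening $4,419.59; interest $101.65 → $4,521.24; payment $1,766.70; balance $2,754.54
Installment 4: opening $2,754.54; interest $63.35 → $2,817.89; payment $1,766.70; balance $1,051.19
Installment 5: opening $1,051.19; interest $24.18 → $1,075.37; payment $1,075.37; balance $0.00

$1,075.37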